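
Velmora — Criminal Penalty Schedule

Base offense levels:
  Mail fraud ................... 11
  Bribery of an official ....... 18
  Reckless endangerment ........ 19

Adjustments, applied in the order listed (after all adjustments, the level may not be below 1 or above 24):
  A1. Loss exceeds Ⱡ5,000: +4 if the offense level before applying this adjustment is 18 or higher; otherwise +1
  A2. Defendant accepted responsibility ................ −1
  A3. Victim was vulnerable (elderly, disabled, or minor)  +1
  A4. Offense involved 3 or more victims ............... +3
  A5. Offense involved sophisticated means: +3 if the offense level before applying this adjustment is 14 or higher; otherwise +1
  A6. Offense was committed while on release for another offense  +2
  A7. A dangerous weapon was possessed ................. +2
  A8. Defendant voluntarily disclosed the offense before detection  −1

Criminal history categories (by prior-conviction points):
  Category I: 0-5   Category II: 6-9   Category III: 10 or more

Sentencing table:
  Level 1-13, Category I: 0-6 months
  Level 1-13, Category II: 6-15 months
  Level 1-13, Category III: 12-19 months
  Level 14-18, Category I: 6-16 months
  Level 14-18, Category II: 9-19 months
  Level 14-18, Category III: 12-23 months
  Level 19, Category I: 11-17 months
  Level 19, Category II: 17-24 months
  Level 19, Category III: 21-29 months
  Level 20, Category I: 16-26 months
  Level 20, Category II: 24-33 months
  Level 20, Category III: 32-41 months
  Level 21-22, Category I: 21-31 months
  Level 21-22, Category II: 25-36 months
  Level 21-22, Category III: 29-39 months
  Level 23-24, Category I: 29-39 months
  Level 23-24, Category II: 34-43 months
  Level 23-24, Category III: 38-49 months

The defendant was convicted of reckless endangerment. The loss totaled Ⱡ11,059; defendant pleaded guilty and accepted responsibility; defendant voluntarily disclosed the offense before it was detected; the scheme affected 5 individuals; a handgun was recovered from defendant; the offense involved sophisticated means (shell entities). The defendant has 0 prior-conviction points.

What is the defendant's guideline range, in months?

29-39 months

Base offense level for reckless endangerment: 19.
A1 applies (level before this adjustment is 19 ≥ 18, so +4): 19 + 4 = 23.
A2 applies: 23 − 1 = 22.
A4 applies: 22 + 3 = 25.
A5 applies (level before this adjustment is 25 ≥ 14, so +3): 25 + 3 = 28.
A6 does not apply.
A7 applies: 28 + 2 = 30.
A8 applies: 30 − 1 = 29.
Level 29 exceeds the maximum of 24; capped at 24.
Final offense level: 24.
Criminal history: 0 prior points → Category I (0-5).
Level 24 falls in the 23-24 band.
Grid: Level 23-24 × Category I = 29-39 months.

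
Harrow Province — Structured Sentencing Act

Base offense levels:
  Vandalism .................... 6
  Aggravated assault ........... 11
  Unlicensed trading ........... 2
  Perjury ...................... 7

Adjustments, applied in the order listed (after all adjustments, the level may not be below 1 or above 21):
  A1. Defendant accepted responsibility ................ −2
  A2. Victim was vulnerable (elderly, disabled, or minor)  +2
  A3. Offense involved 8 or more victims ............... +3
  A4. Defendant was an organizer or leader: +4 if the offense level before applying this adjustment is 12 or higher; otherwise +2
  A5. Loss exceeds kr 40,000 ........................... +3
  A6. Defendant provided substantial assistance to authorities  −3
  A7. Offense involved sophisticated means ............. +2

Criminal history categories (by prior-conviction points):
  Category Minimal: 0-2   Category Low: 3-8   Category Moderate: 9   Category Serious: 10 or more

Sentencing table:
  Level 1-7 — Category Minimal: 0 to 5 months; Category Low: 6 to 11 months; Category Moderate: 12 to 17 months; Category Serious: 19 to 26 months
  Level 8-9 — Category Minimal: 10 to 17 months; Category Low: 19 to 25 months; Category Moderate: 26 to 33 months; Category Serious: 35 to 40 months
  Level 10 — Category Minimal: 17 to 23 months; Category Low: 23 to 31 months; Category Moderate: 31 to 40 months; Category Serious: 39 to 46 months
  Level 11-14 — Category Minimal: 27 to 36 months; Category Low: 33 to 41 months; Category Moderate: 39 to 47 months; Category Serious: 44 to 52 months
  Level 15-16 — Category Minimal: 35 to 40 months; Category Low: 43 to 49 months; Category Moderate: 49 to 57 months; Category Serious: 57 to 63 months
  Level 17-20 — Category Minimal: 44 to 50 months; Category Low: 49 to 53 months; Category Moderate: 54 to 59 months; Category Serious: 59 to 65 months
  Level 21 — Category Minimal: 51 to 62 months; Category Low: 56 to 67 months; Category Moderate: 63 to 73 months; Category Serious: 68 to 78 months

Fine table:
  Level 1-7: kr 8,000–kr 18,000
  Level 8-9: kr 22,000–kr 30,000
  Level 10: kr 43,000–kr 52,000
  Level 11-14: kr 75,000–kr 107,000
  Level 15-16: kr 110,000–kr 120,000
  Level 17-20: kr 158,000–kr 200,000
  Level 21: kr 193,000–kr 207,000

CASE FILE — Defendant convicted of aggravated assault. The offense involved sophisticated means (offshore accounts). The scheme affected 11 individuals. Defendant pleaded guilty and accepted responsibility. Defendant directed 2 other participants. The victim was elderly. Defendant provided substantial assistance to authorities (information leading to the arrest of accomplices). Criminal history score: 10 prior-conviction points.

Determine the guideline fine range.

kr 158,000–kr 200,000

Base offense level for aggravated assault: 11.
A1 applies: 11 − 2 = 9.
A2 applies: 9 + 2 = 11.
A3 applies: 11 + 3 = 14.
A4 applies (level before this adjustment is 14 ≥ 12, so +4): 14 + 4 = 18.
A6 applies: 18 − 3 = 15.
A7 applies: 15 + 2 = 17.
Final offense level: 17.
Level 17 falls in the 17-20 band.
Fine table: Level 17-20 → kr 158,000–kr 200,000.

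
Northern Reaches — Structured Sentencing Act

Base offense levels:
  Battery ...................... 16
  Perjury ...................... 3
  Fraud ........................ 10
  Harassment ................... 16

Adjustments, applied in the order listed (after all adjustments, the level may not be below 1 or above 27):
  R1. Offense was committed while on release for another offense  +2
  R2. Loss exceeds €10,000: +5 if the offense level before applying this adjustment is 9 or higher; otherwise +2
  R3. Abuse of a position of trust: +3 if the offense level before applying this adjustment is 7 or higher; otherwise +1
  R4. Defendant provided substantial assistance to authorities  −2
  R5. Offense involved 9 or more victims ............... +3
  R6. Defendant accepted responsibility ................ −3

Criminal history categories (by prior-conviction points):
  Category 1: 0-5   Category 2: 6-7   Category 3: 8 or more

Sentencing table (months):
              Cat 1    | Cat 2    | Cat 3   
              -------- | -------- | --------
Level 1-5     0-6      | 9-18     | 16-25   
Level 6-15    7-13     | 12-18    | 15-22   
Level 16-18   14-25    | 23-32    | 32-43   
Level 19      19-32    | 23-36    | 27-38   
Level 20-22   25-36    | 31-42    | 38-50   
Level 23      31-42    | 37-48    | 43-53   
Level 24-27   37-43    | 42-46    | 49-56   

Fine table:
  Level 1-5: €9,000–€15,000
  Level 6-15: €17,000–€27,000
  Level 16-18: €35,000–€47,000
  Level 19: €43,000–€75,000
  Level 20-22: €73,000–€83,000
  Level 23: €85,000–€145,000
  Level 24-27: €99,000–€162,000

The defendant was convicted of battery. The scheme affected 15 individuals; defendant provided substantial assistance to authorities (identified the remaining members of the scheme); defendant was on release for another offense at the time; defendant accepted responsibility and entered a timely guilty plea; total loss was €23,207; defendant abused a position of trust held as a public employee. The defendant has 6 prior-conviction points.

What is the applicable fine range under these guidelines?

€99,000–€162,000

Base offense level for battery: 16.
R1 applies: 16 + 2 = 18.
R2 applies (level before this adjustment is 18 ≥ 9, so +5): 18 + 5 = 23.
R3 applies (level before this adjustment is 23 ≥ 7, so +3): 23 + 3 = 26.
R4 applies: 26 − 2 = 24.
R5 applies: 24 + 3 = 27.
R6 applies: 27 − 3 = 24.
Final offense level: 24.
Level 24 falls in the 24-27 band.
Fine table: Level 24-27 → €99,000–€162,000.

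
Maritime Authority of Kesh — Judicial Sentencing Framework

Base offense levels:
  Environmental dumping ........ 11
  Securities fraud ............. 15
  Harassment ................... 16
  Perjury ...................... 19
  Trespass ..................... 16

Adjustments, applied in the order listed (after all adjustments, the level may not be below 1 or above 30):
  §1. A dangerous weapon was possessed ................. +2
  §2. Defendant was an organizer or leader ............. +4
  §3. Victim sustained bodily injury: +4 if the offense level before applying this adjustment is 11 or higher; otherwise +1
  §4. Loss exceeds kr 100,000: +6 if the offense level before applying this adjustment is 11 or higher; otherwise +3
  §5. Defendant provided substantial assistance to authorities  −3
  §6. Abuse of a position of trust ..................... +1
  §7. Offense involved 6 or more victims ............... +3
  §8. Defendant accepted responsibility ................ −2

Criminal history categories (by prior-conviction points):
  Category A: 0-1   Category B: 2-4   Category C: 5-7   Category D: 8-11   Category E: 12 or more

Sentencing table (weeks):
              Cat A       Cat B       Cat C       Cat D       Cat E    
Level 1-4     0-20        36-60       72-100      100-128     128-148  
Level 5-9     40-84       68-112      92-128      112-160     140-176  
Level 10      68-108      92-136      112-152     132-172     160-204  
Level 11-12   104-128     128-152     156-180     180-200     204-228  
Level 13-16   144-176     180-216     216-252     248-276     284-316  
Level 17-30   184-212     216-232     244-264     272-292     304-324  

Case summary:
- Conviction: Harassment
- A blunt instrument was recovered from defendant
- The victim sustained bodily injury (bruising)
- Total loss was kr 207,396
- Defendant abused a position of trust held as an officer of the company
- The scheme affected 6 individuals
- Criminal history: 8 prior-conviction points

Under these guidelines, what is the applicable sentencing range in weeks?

272-292 weeks

Base offense level for harassment: 16.
§1 applies: 16 + 2 = 18.
§3 applies (level before this adjustment is 18 ≥ 11, so +4): 18 + 4 = 22.
§4 applies (level before this adjustment is 22 ≥ 11, so +6): 22 + 6 = 28.
§6 applies: 28 + 1 = 29.
§7 applies: 29 + 3 = 32.
§8 does not apply.
Level 32 exceeds the maximum of 30; capped at 30.
Final offense level: 30.
Criminal history: 8 prior points → Category D (8-11).
Level 30 falls in the 17-30 band.
Grid: Level 17-30 × Category D = 272-292 weeks.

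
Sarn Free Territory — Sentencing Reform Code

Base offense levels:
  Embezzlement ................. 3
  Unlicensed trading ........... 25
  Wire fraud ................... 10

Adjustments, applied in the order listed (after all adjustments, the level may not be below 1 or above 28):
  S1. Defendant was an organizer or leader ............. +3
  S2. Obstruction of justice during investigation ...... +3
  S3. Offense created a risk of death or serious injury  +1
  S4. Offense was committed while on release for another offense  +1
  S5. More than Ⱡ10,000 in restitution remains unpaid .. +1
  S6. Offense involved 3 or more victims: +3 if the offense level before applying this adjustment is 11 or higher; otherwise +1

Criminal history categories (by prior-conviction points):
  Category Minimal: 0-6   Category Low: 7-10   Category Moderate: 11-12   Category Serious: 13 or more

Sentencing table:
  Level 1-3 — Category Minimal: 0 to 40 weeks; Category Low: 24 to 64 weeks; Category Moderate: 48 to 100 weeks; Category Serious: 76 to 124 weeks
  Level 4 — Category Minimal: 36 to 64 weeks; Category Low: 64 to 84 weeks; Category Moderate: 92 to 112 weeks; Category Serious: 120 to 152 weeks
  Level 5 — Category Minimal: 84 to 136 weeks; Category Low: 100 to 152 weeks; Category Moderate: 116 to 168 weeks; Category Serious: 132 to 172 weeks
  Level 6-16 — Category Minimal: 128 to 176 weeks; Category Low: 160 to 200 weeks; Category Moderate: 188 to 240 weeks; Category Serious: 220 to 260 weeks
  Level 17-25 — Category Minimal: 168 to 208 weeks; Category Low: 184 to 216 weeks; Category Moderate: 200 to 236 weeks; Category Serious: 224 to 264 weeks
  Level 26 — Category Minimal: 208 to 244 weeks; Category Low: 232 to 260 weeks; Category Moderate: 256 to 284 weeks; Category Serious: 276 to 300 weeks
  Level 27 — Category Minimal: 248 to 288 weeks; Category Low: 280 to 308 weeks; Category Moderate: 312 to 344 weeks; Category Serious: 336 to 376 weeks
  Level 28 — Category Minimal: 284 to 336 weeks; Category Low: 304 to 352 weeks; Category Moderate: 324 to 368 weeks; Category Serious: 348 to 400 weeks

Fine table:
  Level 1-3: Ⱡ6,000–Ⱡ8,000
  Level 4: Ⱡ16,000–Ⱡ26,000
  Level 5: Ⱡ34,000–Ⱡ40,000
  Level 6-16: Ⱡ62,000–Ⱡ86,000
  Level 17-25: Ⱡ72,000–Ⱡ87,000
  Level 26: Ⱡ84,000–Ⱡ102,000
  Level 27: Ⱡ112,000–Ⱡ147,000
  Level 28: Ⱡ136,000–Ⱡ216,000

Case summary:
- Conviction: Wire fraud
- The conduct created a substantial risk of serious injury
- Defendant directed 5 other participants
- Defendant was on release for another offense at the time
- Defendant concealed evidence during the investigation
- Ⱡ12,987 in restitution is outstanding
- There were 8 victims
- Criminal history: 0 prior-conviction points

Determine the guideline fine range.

Base offense level for wire fraud: 10.
S1 applies: 10 + 3 = 13.
S2 applies: 13 + 3 = 16.
S3 applies: 16 + 1 = 17.
S4 applies: 17 + 1 = 18.
S5 applies: 18 + 1 = 19.
S6 applies (level before this adjustment is 19 ≥ 11, so +3): 19 + 3 = 22.
Final offense level: 22.
Level 22 falls in the 17-25 band.
Fine table: Level 17-25 → Ⱡ72,000–Ⱡ87,000.

Ⱡ72,000–Ⱡ87,000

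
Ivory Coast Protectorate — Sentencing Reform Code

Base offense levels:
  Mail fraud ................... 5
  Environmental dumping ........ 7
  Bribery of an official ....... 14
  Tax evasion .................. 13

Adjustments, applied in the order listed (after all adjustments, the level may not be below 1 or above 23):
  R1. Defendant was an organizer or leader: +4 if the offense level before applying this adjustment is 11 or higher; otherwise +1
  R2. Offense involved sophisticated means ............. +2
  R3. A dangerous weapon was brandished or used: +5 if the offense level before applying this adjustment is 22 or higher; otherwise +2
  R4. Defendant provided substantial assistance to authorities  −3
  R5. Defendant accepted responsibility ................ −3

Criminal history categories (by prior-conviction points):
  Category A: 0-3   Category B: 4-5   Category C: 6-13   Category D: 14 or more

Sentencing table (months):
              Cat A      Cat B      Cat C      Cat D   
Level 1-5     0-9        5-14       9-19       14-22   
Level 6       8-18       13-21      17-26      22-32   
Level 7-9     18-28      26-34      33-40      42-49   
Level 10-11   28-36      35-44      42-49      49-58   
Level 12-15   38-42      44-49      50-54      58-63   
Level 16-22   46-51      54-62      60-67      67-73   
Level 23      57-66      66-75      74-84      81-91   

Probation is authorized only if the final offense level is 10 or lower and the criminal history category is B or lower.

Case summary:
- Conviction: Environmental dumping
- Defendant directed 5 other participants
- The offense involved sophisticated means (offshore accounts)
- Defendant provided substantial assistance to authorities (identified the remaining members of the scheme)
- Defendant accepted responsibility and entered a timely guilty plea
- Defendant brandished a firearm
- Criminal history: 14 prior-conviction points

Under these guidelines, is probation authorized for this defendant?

No

Base offense level for environmental dumping: 7.
R1 applies (level before this adjustment is 7 < 11, so +1): 7 + 1 = 8.
R2 applies: 8 + 2 = 10.
R3 applies (level before this adjustment is 10 < 22, so +2): 10 + 2 = 12.
R4 applies: 12 − 3 = 9.
R5 applies: 9 − 3 = 6.
Final offense level: 6.
Criminal history: 14 prior points → Category D (14+).
Level 6 falls in the 6 band.
Grid: Level 6 × Category D = 22-32 months.
Probation check: level 6 ≤ 10 and category D > B → not eligible.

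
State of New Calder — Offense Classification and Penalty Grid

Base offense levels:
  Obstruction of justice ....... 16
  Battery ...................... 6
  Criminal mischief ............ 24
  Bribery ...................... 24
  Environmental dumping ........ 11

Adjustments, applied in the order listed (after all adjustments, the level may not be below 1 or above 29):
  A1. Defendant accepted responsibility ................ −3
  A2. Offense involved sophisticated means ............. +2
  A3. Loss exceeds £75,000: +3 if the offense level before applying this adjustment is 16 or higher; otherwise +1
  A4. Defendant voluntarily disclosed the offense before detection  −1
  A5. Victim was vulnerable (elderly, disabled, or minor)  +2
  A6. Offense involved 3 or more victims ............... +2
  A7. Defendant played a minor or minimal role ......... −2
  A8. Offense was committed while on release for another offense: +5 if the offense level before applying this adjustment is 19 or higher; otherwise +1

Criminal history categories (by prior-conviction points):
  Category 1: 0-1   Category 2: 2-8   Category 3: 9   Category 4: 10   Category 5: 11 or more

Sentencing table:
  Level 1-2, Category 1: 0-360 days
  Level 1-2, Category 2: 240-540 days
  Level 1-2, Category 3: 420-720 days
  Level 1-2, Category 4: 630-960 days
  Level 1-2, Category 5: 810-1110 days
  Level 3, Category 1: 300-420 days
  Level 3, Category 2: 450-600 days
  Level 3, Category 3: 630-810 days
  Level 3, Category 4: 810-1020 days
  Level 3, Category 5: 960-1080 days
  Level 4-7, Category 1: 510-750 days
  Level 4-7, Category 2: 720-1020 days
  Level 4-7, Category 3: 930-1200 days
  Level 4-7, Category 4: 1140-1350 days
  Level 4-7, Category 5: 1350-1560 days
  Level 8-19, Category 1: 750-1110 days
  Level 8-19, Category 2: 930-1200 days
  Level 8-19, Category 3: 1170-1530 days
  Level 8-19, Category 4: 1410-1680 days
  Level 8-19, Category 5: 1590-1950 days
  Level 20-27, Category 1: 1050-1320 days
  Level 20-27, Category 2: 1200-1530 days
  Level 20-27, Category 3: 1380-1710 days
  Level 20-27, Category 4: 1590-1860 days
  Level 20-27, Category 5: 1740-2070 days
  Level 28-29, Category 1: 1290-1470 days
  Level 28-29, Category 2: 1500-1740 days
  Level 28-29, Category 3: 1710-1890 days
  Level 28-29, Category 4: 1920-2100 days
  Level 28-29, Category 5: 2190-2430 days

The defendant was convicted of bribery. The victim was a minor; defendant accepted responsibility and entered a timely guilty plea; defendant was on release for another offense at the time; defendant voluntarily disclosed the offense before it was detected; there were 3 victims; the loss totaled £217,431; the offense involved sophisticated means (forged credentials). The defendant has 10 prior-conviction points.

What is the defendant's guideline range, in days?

Base offense level for bribery: 24.
A1 applies: 24 − 3 = 21.
A2 applies: 21 + 2 = 23.
A3 applies (level before this adjustment is 23 ≥ 16, so +3): 23 + 3 = 26.
A4 applies: 26 − 1 = 25.
A5 applies: 25 + 2 = 27.
A6 applies: 27 + 2 = 29.
A7 does not apply.
A8 applies (level before this adjustment is 29 ≥ 19, so +5): 29 + 5 = 34.
Level 34 exceeds the maximum of 29; capped at 29.
Final offense level: 29.
Criminal history: 10 prior points → Category 4 (10).
Level 29 falls in the 28-29 band.
Grid: Level 28-29 × Category 4 = 1920-2100 days.

1920-2100 days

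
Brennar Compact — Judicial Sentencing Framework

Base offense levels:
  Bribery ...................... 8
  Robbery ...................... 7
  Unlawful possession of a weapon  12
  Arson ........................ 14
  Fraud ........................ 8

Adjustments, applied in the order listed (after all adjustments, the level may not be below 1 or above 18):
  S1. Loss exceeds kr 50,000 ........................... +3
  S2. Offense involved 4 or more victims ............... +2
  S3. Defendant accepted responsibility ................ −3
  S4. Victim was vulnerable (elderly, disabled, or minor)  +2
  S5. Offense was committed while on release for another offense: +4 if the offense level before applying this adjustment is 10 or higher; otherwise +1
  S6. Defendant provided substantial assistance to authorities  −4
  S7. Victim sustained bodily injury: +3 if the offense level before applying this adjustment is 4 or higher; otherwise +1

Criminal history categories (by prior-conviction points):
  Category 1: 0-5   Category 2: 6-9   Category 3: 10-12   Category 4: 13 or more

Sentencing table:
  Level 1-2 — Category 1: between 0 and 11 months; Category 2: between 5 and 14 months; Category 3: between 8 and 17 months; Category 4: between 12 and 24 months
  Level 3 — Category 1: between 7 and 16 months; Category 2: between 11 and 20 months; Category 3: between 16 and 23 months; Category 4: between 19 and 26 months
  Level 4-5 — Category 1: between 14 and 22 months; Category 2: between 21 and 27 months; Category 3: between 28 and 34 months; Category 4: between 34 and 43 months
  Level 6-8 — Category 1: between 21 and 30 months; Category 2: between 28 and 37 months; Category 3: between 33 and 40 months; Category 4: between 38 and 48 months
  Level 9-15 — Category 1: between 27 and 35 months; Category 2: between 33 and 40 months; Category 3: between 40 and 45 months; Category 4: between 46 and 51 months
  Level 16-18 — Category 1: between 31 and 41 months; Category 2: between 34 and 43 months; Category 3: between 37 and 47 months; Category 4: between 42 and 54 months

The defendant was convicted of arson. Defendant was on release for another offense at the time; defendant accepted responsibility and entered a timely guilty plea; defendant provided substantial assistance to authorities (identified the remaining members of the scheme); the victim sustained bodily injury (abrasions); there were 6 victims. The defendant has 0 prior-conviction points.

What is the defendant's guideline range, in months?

31-41 months

Base offense level for arson: 14.
S2 applies: 14 + 2 = 16.
S3 applies: 16 − 3 = 13.
S4 does not apply.
S5 applies (level before this adjustment is 13 ≥ 10, so +4): 13 + 4 = 17.
S6 applies: 17 − 4 = 13.
S7 applies (level before this adjustment is 13 ≥ 4, so +3): 13 + 3 = 16.
Final offense level: 16.
Criminal history: 0 prior points → Category 1 (0-5).
Level 16 falls in the 16-18 band.
Grid: Level 16-18 × Category 1 = 31-41 months.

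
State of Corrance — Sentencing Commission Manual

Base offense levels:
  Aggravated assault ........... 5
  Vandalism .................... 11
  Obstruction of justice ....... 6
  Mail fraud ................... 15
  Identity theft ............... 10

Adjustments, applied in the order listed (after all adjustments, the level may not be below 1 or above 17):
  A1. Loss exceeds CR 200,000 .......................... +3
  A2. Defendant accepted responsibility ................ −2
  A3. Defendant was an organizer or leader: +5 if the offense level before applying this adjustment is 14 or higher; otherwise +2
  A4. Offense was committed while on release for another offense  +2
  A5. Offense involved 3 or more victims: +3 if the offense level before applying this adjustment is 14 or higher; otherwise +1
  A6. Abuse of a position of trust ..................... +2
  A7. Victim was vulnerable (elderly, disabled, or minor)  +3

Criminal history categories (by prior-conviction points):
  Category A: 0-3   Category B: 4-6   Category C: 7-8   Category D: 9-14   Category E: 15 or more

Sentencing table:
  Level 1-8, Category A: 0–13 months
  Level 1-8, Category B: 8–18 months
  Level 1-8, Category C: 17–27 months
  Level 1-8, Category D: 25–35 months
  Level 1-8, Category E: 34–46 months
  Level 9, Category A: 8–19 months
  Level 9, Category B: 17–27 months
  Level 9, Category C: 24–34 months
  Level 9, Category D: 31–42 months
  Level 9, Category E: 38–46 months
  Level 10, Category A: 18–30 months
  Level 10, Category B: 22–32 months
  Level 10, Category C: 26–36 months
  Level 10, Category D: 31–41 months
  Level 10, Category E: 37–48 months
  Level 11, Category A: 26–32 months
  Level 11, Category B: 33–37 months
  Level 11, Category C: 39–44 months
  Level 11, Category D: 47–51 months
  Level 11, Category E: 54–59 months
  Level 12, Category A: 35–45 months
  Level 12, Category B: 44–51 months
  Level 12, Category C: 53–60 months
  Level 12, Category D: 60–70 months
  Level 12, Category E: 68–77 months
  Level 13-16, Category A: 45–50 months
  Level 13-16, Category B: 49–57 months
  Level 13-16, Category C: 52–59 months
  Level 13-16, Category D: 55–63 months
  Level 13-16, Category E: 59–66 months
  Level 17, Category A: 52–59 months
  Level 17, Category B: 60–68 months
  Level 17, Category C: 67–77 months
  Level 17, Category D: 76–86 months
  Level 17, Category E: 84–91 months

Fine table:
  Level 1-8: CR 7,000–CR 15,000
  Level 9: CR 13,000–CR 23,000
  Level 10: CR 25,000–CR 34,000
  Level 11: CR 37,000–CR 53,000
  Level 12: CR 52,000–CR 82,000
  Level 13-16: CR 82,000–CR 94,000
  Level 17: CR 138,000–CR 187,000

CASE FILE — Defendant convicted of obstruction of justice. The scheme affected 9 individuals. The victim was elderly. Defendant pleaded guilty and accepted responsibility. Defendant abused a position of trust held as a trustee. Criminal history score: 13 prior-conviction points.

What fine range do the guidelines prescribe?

CR 25,000–CR 34,000

Base offense level for obstruction of justice: 6.
A2 applies: 6 − 2 = 4.
A3 does not apply.
A5 applies (level before this adjustment is 4 < 14, so +1): 4 + 1 = 5.
A6 applies: 5 + 2 = 7.
A7 applies: 7 + 3 = 10.
Final offense level: 10.
Level 10 falls in the 10 band.
Fine table: Level 10 → CR 25,000–CR 34,000.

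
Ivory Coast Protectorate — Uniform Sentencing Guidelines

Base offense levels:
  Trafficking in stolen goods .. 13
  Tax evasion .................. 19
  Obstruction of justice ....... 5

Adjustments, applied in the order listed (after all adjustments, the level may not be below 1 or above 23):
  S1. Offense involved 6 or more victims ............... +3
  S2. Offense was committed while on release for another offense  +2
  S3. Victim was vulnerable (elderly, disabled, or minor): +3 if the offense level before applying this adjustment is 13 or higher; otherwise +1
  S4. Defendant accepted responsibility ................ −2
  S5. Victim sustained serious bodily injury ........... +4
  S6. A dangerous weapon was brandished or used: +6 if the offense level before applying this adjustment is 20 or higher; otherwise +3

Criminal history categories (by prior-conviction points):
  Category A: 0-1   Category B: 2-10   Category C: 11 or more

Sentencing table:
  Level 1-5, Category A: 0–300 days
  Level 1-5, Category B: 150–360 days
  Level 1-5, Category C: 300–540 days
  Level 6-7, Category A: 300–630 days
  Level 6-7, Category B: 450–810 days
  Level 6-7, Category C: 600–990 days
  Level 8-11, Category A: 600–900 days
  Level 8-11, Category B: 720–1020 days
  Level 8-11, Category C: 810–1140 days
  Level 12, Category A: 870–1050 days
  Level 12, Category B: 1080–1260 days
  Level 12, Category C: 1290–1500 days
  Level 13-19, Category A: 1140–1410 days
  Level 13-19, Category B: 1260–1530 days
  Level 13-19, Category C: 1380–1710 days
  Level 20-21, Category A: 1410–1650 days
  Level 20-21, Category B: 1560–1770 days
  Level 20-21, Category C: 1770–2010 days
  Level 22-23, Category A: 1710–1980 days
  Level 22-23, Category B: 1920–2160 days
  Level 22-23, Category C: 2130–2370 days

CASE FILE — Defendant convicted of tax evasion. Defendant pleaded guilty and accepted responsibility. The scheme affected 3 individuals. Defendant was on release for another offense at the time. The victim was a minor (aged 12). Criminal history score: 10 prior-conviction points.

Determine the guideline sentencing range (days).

Base offense level for tax evasion: 19.
S1 does not apply.
S2 applies: 19 + 2 = 21.
S3 applies (level before this adjustment is 21 ≥ 13, so +3): 21 + 3 = 24.
S4 applies: 24 − 2 = 22.
S5 does not apply.
S6 does not apply.
Final offense level: 22.
Criminal history: 10 prior points → Category B (2-10).
Level 22 falls in the 22-23 band.
Grid: Level 22-23 × Category B = 1920-2160 days.

1920-2160 days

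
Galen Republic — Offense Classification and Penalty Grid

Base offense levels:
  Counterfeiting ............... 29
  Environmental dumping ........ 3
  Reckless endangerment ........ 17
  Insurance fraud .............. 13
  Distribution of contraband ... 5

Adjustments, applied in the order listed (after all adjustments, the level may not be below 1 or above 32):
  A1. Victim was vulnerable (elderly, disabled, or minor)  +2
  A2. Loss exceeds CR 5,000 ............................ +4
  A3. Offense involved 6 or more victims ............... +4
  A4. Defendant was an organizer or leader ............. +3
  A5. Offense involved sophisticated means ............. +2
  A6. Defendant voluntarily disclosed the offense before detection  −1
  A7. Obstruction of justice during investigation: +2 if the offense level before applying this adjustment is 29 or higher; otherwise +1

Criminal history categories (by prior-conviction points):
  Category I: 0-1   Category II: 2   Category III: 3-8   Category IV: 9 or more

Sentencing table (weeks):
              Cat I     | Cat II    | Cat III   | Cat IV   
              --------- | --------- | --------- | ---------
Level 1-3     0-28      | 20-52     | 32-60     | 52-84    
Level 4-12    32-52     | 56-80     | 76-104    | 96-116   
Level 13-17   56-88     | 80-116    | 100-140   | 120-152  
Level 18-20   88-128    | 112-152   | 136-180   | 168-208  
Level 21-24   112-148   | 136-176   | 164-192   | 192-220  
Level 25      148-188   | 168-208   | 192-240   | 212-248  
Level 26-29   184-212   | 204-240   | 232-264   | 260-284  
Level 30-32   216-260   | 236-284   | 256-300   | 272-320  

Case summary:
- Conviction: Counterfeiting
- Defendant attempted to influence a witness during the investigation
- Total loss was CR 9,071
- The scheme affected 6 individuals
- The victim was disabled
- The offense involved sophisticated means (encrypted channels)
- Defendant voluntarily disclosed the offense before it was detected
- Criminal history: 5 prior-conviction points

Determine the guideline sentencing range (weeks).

256-300 weeks

Base offense level for counterfeiting: 29.
A1 applies: 29 + 2 = 31.
A2 applies: 31 + 4 = 35.
A3 applies: 35 + 4 = 39.
A4 does not apply.
A5 applies: 39 + 2 = 41.
A6 applies: 41 − 1 = 40.
A7 applies (level before this adjustment is 40 ≥ 29, so +2): 40 + 2 = 42.
Level 42 exceeds the maximum of 32; capped at 32.
Final offense level: 32.
Criminal history: 5 prior points → Category III (3-8).
Level 32 falls in the 30-32 band.
Grid: Level 30-32 × Category III = 256-300 weeks.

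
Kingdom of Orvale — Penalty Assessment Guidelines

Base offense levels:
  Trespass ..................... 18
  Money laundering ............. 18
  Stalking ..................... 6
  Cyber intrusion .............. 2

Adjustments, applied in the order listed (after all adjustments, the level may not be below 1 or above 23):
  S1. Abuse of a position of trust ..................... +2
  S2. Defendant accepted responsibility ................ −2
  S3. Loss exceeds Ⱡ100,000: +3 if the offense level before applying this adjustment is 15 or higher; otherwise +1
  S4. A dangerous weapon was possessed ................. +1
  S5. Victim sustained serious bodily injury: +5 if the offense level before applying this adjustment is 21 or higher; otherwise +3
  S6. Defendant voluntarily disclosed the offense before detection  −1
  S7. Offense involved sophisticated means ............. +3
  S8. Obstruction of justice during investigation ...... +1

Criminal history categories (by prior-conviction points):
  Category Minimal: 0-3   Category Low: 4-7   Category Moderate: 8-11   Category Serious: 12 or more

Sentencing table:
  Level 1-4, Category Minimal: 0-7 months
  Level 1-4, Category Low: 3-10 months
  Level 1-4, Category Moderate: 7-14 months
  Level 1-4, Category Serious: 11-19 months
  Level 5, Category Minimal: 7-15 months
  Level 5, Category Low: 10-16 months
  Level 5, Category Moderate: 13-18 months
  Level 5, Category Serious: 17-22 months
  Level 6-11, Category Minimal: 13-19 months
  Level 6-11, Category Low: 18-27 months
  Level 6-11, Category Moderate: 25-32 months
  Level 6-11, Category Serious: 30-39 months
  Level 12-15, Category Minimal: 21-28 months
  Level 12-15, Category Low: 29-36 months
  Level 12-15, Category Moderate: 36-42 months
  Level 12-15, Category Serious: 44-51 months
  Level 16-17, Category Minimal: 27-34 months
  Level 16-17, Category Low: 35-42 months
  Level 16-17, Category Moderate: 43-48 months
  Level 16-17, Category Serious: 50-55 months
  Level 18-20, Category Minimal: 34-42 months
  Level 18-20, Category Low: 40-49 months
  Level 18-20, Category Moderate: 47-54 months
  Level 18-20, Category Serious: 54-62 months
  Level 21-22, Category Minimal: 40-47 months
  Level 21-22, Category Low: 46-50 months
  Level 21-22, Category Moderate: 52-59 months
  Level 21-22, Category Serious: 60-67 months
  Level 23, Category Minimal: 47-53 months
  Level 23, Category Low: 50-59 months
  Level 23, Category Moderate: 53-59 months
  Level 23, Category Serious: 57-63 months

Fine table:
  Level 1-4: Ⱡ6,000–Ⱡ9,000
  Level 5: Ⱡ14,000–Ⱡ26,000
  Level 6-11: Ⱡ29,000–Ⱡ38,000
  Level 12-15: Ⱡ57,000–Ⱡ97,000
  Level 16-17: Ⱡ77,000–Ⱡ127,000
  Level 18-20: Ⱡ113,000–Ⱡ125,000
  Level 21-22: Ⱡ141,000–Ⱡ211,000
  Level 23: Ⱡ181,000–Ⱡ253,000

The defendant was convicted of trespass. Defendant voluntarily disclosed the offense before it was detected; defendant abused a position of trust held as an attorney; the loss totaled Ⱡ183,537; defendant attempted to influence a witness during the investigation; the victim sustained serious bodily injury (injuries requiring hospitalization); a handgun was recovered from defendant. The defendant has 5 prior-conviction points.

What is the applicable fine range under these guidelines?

Base offense level for trespass: 18.
S1 applies: 18 + 2 = 20.
S3 applies (level before this adjustment is 20 ≥ 15, so +3): 20 + 3 = 23.
S4 applies: 23 + 1 = 24.
S5 applies (level before this adjustment is 24 ≥ 21, so +5): 24 + 5 = 29.
S6 applies: 29 − 1 = 28.
S8 applies: 28 + 1 = 29.
Level 29 exceeds the maximum of 23; capped at 23.
Final offense level: 23.
Level 23 falls in the 23 band.
Fine table: Level 23 → Ⱡ181,000–Ⱡ253,000.

Ⱡ181,000–Ⱡ253,000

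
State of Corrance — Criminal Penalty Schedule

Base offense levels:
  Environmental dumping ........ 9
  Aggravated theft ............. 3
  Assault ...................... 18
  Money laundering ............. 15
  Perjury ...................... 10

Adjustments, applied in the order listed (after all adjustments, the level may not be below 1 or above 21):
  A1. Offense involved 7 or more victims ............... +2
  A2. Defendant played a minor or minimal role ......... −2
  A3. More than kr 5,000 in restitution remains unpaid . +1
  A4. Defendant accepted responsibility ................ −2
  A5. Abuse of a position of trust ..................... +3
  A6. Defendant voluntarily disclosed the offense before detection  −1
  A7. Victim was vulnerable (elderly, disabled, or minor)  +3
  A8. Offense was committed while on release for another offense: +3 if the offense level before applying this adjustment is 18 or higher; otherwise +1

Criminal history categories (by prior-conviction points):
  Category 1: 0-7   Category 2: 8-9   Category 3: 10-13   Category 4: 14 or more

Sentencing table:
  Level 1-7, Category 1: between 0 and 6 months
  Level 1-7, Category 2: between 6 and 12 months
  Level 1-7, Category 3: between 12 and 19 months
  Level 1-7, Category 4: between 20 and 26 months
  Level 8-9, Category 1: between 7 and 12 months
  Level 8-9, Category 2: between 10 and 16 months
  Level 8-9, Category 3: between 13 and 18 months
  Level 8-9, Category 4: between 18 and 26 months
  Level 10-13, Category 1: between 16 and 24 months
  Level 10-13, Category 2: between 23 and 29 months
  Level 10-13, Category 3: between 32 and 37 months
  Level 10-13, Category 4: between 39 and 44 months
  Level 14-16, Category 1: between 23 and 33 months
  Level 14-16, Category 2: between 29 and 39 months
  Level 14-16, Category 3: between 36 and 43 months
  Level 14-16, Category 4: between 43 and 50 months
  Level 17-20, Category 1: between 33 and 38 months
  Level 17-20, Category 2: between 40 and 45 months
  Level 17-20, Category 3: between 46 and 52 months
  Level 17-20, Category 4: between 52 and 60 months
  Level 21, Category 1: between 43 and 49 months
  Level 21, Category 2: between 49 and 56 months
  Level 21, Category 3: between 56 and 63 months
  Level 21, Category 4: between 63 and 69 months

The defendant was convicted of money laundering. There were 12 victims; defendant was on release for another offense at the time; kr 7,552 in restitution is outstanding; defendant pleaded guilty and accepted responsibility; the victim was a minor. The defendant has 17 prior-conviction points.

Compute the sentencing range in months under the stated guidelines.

63-69 months

Base offense level for money laundering: 15.
A1 applies: 15 + 2 = 17.
A3 applies: 17 + 1 = 18.
A4 applies: 18 − 2 = 16.
A7 applies: 16 + 3 = 19.
A8 applies (level before this adjustment is 19 ≥ 18, so +3): 19 + 3 = 22.
Level 22 exceeds the maximum of 21; capped at 21.
Final offense level: 21.
Criminal history: 17 prior points → Category 4 (14+).
Level 21 falls in the 21 band.
Grid: Level 21 × Category 4 = 63-69 months.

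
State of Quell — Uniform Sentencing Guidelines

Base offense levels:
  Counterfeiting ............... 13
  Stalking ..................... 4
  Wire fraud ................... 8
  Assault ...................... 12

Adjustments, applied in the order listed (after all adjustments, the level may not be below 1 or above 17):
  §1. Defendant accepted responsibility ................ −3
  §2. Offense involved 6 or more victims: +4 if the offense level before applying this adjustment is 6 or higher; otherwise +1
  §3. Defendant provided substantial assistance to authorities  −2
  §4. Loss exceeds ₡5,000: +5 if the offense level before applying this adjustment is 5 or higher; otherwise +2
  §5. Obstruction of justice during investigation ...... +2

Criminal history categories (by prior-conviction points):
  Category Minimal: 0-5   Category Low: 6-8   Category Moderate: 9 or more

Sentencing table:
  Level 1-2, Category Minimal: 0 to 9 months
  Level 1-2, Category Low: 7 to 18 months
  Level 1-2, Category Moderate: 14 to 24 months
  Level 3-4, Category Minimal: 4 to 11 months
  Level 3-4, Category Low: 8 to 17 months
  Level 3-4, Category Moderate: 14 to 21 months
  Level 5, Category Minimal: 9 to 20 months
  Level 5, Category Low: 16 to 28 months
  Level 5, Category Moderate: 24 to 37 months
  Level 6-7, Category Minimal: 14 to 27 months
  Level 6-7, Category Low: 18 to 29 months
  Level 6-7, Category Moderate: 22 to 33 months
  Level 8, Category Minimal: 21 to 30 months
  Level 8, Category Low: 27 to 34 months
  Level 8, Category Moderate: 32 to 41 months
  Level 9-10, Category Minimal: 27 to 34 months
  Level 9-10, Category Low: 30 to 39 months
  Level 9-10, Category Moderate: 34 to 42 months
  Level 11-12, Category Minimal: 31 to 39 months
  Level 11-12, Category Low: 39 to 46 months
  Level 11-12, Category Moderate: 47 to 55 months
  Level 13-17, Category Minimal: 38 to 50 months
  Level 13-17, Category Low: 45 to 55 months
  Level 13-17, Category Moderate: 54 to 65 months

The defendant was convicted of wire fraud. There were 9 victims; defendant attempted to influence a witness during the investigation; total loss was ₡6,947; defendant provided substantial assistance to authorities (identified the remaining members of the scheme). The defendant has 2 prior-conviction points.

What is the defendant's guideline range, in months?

Base offense level for wire fraud: 8.
§1 does not apply.
§2 applies (level before this adjustment is 8 ≥ 6, so +4): 8 + 4 = 12.
§3 applies: 12 − 2 = 10.
§4 applies (level before this adjustment is 10 ≥ 5, so +5): 10 + 5 = 15.
§5 applies: 15 + 2 = 17.
Final offense level: 17.
Criminal history: 2 prior points → Category Minimal (0-5).
Level 17 falls in the 13-17 band.
Grid: Level 13-17 × Category Minimal = 38-50 months.

38-50 months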